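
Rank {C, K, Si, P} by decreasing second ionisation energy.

The second ionization energy removes an electron from the +1 ion. For each element: C⁺ still has 3 valence electrons; K⁺ is the bare [Ar] core; Si⁺ still has 3 valence electrons; P⁺ still has 4 valence electrons.
Pulling an electron out of a noble-gas core costs far more than removing a remaining valence electron, so K sits at the high end of IE_2.
Valence configurations: C⁺ [He]2s²2p¹, Si⁺ [Ne]3s²3p¹, P⁺ [Ne]3s²3p².
Tabulated IE_2 (kJ/mol): C 2353, K 3052, Si 1577, P 1907.
Putting it together, IE_2: Si < P < C < K.

K, C, P, Si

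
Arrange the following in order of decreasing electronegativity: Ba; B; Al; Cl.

EN rises left→right (higher Z_eff, smaller atoms) and falls top→bottom (larger, more shielded atoms).
Here both period and group differ, so the two effects have to be weighed against each other.
Al > Ba: relative to Ba, both the across-period and down-group shifts push Al's electronegativity up.
B > Al: B sits above Al in group 13, so the down-group effect alone puts B higher.
Cl > B: period and group pull opposite ways; the across-period shift dominates (3.16 vs 2.04).
Tabulated electronegativity (Pauling): B 2.04, Al 1.61, Cl 3.16, Ba 0.89.
So from highest to lowest: Cl > B > Al > Ba.

Cl > B > Al > Ba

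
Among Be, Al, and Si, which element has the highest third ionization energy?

After 2 electrons have been removed, what remains? Be²⁺ is the bare [He] core; Al²⁺ still has 1 valence electron; Si²⁺ still has 2 valence electrons.
Core electrons are held far more tightly than valence electrons, so Be tops the IE_3 order.
Valence configurations: Al²⁺ [Ne]3s¹, Si²⁺ [Ne]3s².
Approximate IE_3 values (kJ/mol): Be 14849, Al 2745, Si 3232.
Putting it together, IE_3: Al < Si < Be.

Be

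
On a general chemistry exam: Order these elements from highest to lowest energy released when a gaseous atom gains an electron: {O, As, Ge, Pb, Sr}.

O is in period 2, group 16; Ge is in period 4, group 14; As is in period 4, group 15; Sr is in period 5, group 2; Pb is in period 6, group 14.
EA tends to increase across a period and decrease down a group, though the pattern is less regular than for IE or radius.
Neither a single period nor a single group — weigh both effects.
Pb > Sr: the two effects oppose for this pair; the across-period effect wins (35 vs 5 kJ/mol).
As > Pb: relative to Pb, both the across-period and down-group shifts push As's electron affinity up.
Ge > As: this pair runs against the simple trend — see the exception note.
O > Ge: both effects reinforce here, so O is clearly the higher of the two.
Note the exception: Ge has a higher electron affinity than As, contrary to the simple trend — adding an electron to As's half-filled 4p³ is unfavourable, so Ge (4p²) has the more exothermic EA.
Approximate values (kJ/mol): O 141, Ge 119, As 78, Sr 5, Pb 35.
So from highest to lowest: O > Ge > As > Pb > Sr.

O, Ge, As, Pb, Sr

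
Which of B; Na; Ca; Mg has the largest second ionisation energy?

Na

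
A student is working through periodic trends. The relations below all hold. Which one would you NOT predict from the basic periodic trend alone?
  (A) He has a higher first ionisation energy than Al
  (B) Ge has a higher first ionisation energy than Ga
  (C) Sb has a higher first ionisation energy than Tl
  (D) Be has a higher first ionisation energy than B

The general trend: first ionisation energy increases across a period and decreases down a group.
(A) He (period 1, group 18) vs Al (period 3, group 13): the stated order agrees with the simple trend.
(B) Ge (period 4, group 14) vs Ga (period 4, group 13): the stated order agrees with the simple trend.
(C) Sb (period 5, group 15) vs Tl (period 6, group 13): the stated order agrees with the simple trend.
(D) Be (period 2, group 2) vs B (period 2, group 13): the stated order contradicts the simple trend.
The exception is (D): removing B's lone 2p electron is easier than breaking Be's filled 2s².

(D)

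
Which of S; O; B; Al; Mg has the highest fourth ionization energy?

B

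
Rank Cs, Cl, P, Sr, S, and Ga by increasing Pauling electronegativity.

P is in period 3, group 15; S is in period 3, group 16; Cl is in period 3, group 17; Ga is in period 4, group 13; Sr is in period 5, group 2; Cs is in period 6, group 1.
Electronegativity increases across a period and decreases down a group, tracking effective nuclear charge and atomic size.
Neither a single period nor a single group — weigh both effects.
Sr > Cs: relative to Cs, both the across-period and down-group shifts push Sr's electronegativity up.
Ga > Sr: relative to Sr, both the across-period and down-group shifts push Ga's electronegativity up.
P > Ga: relative to Ga, both the across-period and down-group shifts push P's electronegativity up.
S > P: S lies to the right of P in period 3, so the across-period effect alone puts S higher.
Cl > S: both are in period 3; the period trend gives Cl the larger value.
For reference (Pauling): P 2.19, S 2.58, Cl 3.16, Ga 1.81, Sr 0.95, Cs 0.79.
So from lowest to highest: Cs < Sr < Ga < P < S < Cl.

Cs < Sr < Ga < P < S < Cl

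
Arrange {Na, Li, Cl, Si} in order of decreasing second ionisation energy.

Li > Na > Cl > Si

IE_2 is the cost of taking one more electron from the +1 cation: Na⁺ is the bare [Ne] core; Li⁺ is the bare [He] core; Cl⁺ still has 6 valence electrons; Si⁺ still has 3 valence electrons.
Pulling an electron out of a noble-gas core costs far more than removing a remaining valence electron, so Na and Li sit at the high end of IE_2.
Valence configurations: Cl⁺ [Ne]3s²3p⁴, Si⁺ [Ne]3s²3p¹.
Approximate IE_2 values (kJ/mol): Na 4562, Li 7298, Cl 2298, Si 1577.
Putting it together, IE_2: Si < Cl < Na < Li.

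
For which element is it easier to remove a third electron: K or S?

Consider each +2 ion: K²⁺ is already 1 electron into the core; S²⁺ still has 4 valence electrons.
Breaking into a closed-shell core is much more expensive than removing a leftover valence electron — K has the largest IE_3 here.
Approximate IE_3 values (kJ/mol): K 4420, S 3357.
So the third ionization energies run S < K.

S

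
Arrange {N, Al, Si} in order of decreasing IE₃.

N > Si > Al

Consider each +2 ion: N²⁺ still has 3 valence electrons; Al²⁺ still has 1 valence electron; Si²⁺ still has 2 valence electrons.
All are still removing valence electrons, so compare the +2 ions as you would atoms: IE_3 generally rises across a period (higher Z_eff) and falls down a group (larger shell), subject to the usual subshell exceptions.
Valence configurations: N²⁺ [He]2s²2p¹, Al²⁺ [Ne]3s¹, Si²⁺ [Ne]3s².
The numbers (kJ/mol): N 4578, Al 2745, Si 3232.
Hence IE_3: Al < Si < N.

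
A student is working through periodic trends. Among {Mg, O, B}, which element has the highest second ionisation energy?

O

Consider each +1 ion: Mg⁺ still has 1 valence electron; O⁺ still has 5 valence electrons; B⁺ still has 2 valence electrons.
All are still removing valence electrons, so compare the +1 ions as you would atoms: IE_2 generally rises across a period (higher Z_eff) and falls down a group (larger shell), subject to the usual subshell exceptions.
Valence configurations: Mg⁺ [Ne]3s¹, O⁺ [He]2s²2p³, B⁺ [He]2s².
The numbers (kJ/mol): Mg 1451, O 3388, B 2427.
Hence IE_2: Mg < B < O.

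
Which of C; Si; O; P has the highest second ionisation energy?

O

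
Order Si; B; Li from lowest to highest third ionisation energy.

IE_3 is the cost of taking one more electron from the +2 cation: Si²⁺ still has 2 valence electrons; B²⁺ still has 1 valence electron; Li²⁺ is already 1 electron into the core.
Pulling an electron out of a noble-gas core costs far more than removing a remaining valence electron, so Li sits at the high end of IE_3.
Valence configurations: Si²⁺ [Ne]3s², B²⁺ [He]2s¹.
Approximate IE_3 values (kJ/mol): Si 3232, B 3660, Li 11815.
So the third ionization energies run Si < B < Li.

Si, B, Li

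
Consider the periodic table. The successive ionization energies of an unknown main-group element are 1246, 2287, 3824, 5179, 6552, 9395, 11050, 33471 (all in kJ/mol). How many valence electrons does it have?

7

Look for the largest jump between consecutive ionization energies: IE8/IE7 ≈ 3.0, far larger than any earlier ratio.
That jump marks the point where a core electron is being removed. So the atom has 7 valence electrons.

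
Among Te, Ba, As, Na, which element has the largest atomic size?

Ba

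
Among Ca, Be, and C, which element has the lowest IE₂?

IE_2 is the cost of taking one more electron from the +1 cation: Ca⁺ still has 1 valence electron; Be⁺ still has 1 valence electron; C⁺ still has 3 valence electrons.
All are still removing valence electrons, so compare the +1 ions as you would atoms: IE_2 generally rises across a period (higher Z_eff) and falls down a group (larger shell), subject to the usual subshell exceptions.
Valence configurations: Ca⁺ [Ar]4s¹, Be⁺ [He]2s¹, C⁺ [He]2s²2p¹.
Tabulated IE_2 (kJ/mol): Ca 1145, Be 1757, C 2353.
So the second ionization energies run Ca < Be < C.

Ca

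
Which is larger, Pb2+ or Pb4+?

Both ions have Z = 82 protons, but Pb4+ has lost more electrons, so its remaining electrons feel a larger effective nuclear charge per electron and are pulled in more tightly.
Higher positive charge → smaller ion, so Pb2+ > Pb4+.

Pb2+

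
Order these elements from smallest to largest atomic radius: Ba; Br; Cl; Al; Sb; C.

C < Cl < Br < Al < Sb < Ba

Moving right in a period, electrons are added to the same shell under a stronger nuclear pull, so atoms get smaller; moving down, a new shell is opened and atoms get larger.
Neither a single period nor a single group — weigh both effects.
Cl > C: the two effects oppose for this pair; the down-group effect wins (99 vs 75 pm).
Br > Cl: Br sits below Cl in group 17, so the down-group effect alone puts Br larger.
Al > Br: the two effects oppose for this pair; the across-period effect wins (126 vs 114 pm).
Sb > Al: period and group pull opposite ways; the down-group shift dominates (140 vs 126 pm).
Ba > Sb: both effects reinforce here, so Ba is clearly the larger of the two.
For reference (pm): C 75, Al 126, Cl 99, Br 114, Sb 140, Ba 196.
So from smallest to largest: C < Cl < Br < Al < Sb < Ba.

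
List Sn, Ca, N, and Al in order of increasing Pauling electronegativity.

Ca < Al < Sn < N

N is in period 2, group 15; Al is in period 3, group 13; Ca is in period 4, group 2; Sn is in period 5, group 14.
EN rises left→right (higher Z_eff, smaller atoms) and falls top→bottom (larger, more shielded atoms).
Neither a single period nor a single group — weigh both effects.
Al > Ca: both effects reinforce here, so Al is clearly the higher of the two.
Sn > Al: period and group pull opposite ways; the across-period shift dominates (1.96 vs 1.61).
N > Sn: relative to Sn, both the across-period and down-group shifts push N's electronegativity up.
Tabulated electronegativity (Pauling): N 3.04, Al 1.61, Ca 1.00, Sn 1.96.
So from lowest to highest: Ca < Al < Sn < N.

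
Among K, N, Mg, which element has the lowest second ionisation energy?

Mg

The second ionization energy removes an electron from the +1 ion. For each element: K⁺ is the bare [Ar] core; N⁺ still has 4 valence electrons; Mg⁺ still has 1 valence electron.
Core electrons are held far more tightly than valence electrons, so K tops the IE_2 order.
Valence configurations: N⁺ [He]2s²2p², Mg⁺ [Ne]3s¹.
The numbers (kJ/mol): K 3052, N 2856, Mg 1451.
Putting it together, IE_2: Mg < N < K.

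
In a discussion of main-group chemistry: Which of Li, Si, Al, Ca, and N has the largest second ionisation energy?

After 1 electron has been removed, what remains? Li⁺ is the bare [He] core; Si⁺ still has 3 valence electrons; Al⁺ still has 2 valence electrons; Ca⁺ still has 1 valence electron; N⁺ still has 4 valence electrons.
Breaking into a closed-shell core is much more expensive than removing a leftover valence electron — Li has the largest IE_2 here.
Valence configurations: Si⁺ [Ne]3s²3p¹, Al⁺ [Ne]3s², Ca⁺ [Ar]4s¹, N⁺ [He]2s²2p².
Si⁺ loses a lone 3p electron whereas Al⁺ must break into a filled 3s² pair, so IE_2(Al) > IE_2(Si) even though Si has the higher nuclear charge.
Tabulated IE_2 (kJ/mol): Li 7298, Si 1577, Al 1817, Ca 1145, N 2856.
So the second ionization energies run Ca < Si < Al < N < Li.

Li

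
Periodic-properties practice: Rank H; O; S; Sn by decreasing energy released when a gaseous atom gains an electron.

H is in period 1, group 1; O is in period 2, group 16; S is in period 3, group 16; Sn is in period 5, group 14.
Adding an electron releases more energy for atoms nearer the top right (short of the noble gases).
Neither a single period nor a single group — weigh both effects.
Sn > H: the two effects oppose for this pair; the across-period effect wins (107 vs 73 kJ/mol).
O > Sn: relative to Sn, both the across-period and down-group shifts push O's electron affinity up.
S > O: this pair runs against the simple trend — see the exception note.
Note the exception: S has a higher electron affinity than O, contrary to the simple trend — the compact 2p subshell of O repels the added electron more than S's larger 3p does.
Tabulated electron affinity (kJ/mol): H 73, O 141, S 200, Sn 107.
So from highest to lowest: S > O > Sn > H.

S, O, Sn, H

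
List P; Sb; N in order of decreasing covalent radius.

Sb > P > N

N is in period 2, group 15; P is in period 3, group 15; Sb is in period 5, group 15.
Radius decreases left→right (rising Z_eff, same n) and increases top→bottom (higher n).
All are in group 15, so atomic radius increases down the group.
So from largest to smallest: Sb > P > N.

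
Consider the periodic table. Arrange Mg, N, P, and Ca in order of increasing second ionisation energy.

Ca < Mg < P < N

The second ionization energy removes an electron from the +1 ion. For each element: Mg⁺ still has 1 valence electron; N⁺ still has 4 valence electrons; P⁺ still has 4 valence electrons; Ca⁺ still has 1 valence electron.
All are still removing valence electrons, so compare the +1 ions as you would atoms: IE_2 generally rises across a period (higher Z_eff) and falls down a group (larger shell), subject to the usual subshell exceptions.
Valence configurations: Mg⁺ [Ne]3s¹, N⁺ [He]2s²2p², P⁺ [Ne]3s²3p², Ca⁺ [Ar]4s¹.
Tabulated IE_2 (kJ/mol): Mg 1451, N 2856, P 1907, Ca 1145.
So the second ionization energies run Ca < Mg < P < N.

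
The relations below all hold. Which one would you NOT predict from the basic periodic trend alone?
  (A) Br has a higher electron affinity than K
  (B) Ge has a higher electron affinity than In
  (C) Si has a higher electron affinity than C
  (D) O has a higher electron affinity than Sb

The general trend: electron affinity increases across a period and decreases down a group.
(A) Br (period 4, group 17) vs K (period 4, group 1): the stated order agrees with the simple trend.
(B) Ge (period 4, group 14) vs In (period 5, group 13): the stated order agrees with the simple trend.
(C) Si (period 3, group 14) vs C (period 2, group 14): the stated order contradicts the simple trend.
(D) O (period 2, group 16) vs Sb (period 5, group 15): the stated order agrees with the simple trend.
The exception is (C): Si's larger, more diffuse 3p orbitals accept an added electron slightly more readily than C's compact 2p.

(C)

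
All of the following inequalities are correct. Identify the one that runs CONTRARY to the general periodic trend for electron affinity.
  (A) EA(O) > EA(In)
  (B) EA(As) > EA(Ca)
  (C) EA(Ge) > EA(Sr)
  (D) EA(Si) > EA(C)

(D)

The general trend: electron affinity increases across a period and decreases down a group.
(A) O (period 2, group 16) vs In (period 5, group 13): the stated order agrees with the simple trend.
(B) As (period 4, group 15) vs Ca (period 4, group 2): the stated order agrees with the simple trend.
(C) Ge (period 4, group 14) vs Sr (period 5, group 2): the stated order agrees with the simple trend.
(D) Si (period 3, group 14) vs C (period 2, group 14): the stated order contradicts the simple trend.
The exception is (D): Si's larger, more diffuse 3p orbitals accept an added electron slightly more readily than C's compact 2p.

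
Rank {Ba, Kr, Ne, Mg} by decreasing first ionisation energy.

Ne is in period 2, group 18; Mg is in period 3, group 2; Kr is in period 4, group 18; Ba is in period 6, group 2.
First ionization energy rises across a period (greater Z_eff holds electrons more tightly) and falls down a group (valence electrons are farther from the nucleus).
Here both period and group differ, so the two effects have to be weighed against each other.
Mg > Ba: they share group 2; the group trend gives Mg the larger value.
Kr > Mg: the two effects oppose for this pair; the across-period effect wins (1351 vs 738 kJ/mol).
Ne > Kr: they share group 18; the group trend gives Ne the larger value.
For reference (kJ/mol): Ne 2081, Mg 738, Kr 1351, Ba 503.
So from highest to lowest: Ne > Kr > Mg > Ba.

Ne, Kr, Mg, Ba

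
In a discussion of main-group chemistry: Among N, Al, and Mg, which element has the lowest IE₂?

Mg

Consider each +1 ion: N⁺ still has 4 valence electrons; Al⁺ still has 2 valence electrons; Mg⁺ still has 1 valence electron.
All are still removing valence electrons, so compare the +1 ions as you would atoms: IE_2 generally rises across a period (higher Z_eff) and falls down a group (larger shell), subject to the usual subshell exceptions.
Valence configurations: N⁺ [He]2s²2p², Al⁺ [Ne]3s², Mg⁺ [Ne]3s¹.
Approximate IE_2 values (kJ/mol): N 2856, Al 1817, Mg 1451.
Overall IE_2 order: Mg < Al < N.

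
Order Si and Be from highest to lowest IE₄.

Be, Si

Consider each +3 ion: Si³⁺ still has 1 valence electron; Be³⁺ is already 1 electron into the core.
Core electrons are held far more tightly than valence electrons, so Be tops the IE_4 order.
Tabulated IE_4 (kJ/mol): Si 4356, Be 21007.
So the fourth ionization energies run Si < Be.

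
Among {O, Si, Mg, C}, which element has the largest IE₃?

Mg

Consider each +2 ion: O²⁺ still has 4 valence electrons; Si²⁺ still has 2 valence electrons; Mg²⁺ is the bare [Ne] core; C²⁺ still has 2 valence electrons.
Core electrons are held far more tightly than valence electrons, so Mg tops the IE_3 order.
Valence configurations: O²⁺ [He]2s²2p², Si²⁺ [Ne]3s², C²⁺ [He]2s².
Approximate IE_3 values (kJ/mol): O 5300, Si 3232, Mg 7733, C 4620.
Hence IE_3: Si < C < O < Mg.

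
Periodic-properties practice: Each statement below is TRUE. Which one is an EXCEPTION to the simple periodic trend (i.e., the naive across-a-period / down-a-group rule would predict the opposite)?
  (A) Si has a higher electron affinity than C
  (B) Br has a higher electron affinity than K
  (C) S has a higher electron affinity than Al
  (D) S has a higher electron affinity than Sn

(A)

The general trend: electron affinity increases across a period and decreases down a group.
(A) Si (period 3, group 14) vs C (period 2, group 14): the stated order contradicts the simple trend.
(B) Br (period 4, group 17) vs K (period 4, group 1): the stated order agrees with the simple trend.
(C) S (period 3, group 16) vs Al (period 3, group 13): the stated order agrees with the simple trend.
(D) S (period 3, group 16) vs Sn (period 5, group 14): the stated order agrees with the simple trend.
The exception is (A): Si's larger, more diffuse 3p orbitals accept an added electron slightly more readily than C's compact 2p.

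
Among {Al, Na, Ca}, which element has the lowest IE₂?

Ca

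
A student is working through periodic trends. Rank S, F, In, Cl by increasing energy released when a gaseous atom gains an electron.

F is in period 2, group 17; S is in period 3, group 16; Cl is in period 3, group 17; In is in period 5, group 13.
Electron affinity generally becomes more exothermic across a period toward the halogens and less exothermic down a group.
Neither a single period nor a single group — weigh both effects.
S > In: both effects reinforce here, so S is clearly the higher of the two.
F > S: both effects reinforce here, so F is clearly the higher of the two.
Cl > F: this pair runs against the simple trend — see the exception note.
Note the exception: Cl has a higher electron affinity than F, contrary to the simple trend — F's small 2p subshell makes the incoming electron feel strong e⁻–e⁻ repulsion, so Cl actually releases more energy on gaining an electron.
For reference (kJ/mol): F 328, S 200, Cl 349, In 29.
So from lowest to highest: In < S < F < Cl.

In, S, F, Cl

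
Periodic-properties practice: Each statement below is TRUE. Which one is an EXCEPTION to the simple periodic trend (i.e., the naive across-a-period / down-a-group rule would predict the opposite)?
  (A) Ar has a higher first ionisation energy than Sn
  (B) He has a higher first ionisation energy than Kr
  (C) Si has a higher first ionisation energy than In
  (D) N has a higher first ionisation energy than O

(D)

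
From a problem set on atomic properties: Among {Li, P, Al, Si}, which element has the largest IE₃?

After 2 electrons have been removed, what remains? Li²⁺ is already 1 electron into the core; P²⁺ still has 3 valence electrons; Al²⁺ still has 1 valence electron; Si²⁺ still has 2 valence electrons.
Breaking into a closed-shell core is much more expensive than removing a leftover valence electron — Li has the largest IE_3 here.
Valence configurations: P²⁺ [Ne]3s²3p¹, Al²⁺ [Ne]3s¹, Si²⁺ [Ne]3s².
P²⁺ loses a lone 3p electron whereas Si²⁺ must break into a filled 3s² pair, so IE_3(Si) > IE_3(P) even though P has the higher nuclear charge.
Tabulated IE_3 (kJ/mol): Li 11815, P 2914, Al 2745, Si 3232.
Overall IE_3 order: Al < P < Si < Li.

Li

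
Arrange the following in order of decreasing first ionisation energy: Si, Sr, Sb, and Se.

Si is in period 3, group 14; Se is in period 4, group 16; Sr is in period 5, group 2; Sb is in period 5, group 15.
IE₁ increases left→right with effective nuclear charge and decreases top→bottom as the valence shell moves farther out.
Neither a single period nor a single group — weigh both effects.
Si > Sr: both effects reinforce here, so Si is clearly the higher of the two.
Sb > Si: period and group pull opposite ways; the across-period shift dominates (831 vs 786 kJ/mol).
Se > Sb: both effects reinforce here, so Se is clearly the higher of the two.
For reference (kJ/mol): Si 786, Se 941, Sr 550, Sb 831.
So from highest to lowest: Se > Sb > Si > Sr.

Se > Sb > Si > Sr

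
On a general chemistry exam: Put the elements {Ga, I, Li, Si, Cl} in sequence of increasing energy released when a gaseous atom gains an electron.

Li is in period 2, group 1; Si is in period 3, group 14; Cl is in period 3, group 17; Ga is in period 4, group 13; I is in period 5, group 17.
Atoms with high Z_eff and room in the valence shell (especially the halogens) have the most exothermic electron affinities.
Here both period and group differ, so the two effects have to be weighed against each other.
Li > Ga: the two effects oppose for this pair; the down-group effect wins (60 vs 29 kJ/mol).
Si > Li: the two effects oppose for this pair; the across-period effect wins (134 vs 60 kJ/mol).
I > Si: the two effects oppose for this pair; the across-period effect wins (295 vs 134 kJ/mol).
Cl > I: they share group 17; the group trend gives Cl the larger value.
Tabulated electron affinity (kJ/mol): Li 60, Si 134, Cl 349, Ga 29, I 295.
So from lowest to highest: Ga < Li < Si < I < Cl.

Ga < Li < Si < I < Cl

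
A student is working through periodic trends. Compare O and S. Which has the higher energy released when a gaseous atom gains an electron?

S

Adding an electron releases more energy for atoms nearer the top right (short of the noble gases).
All are in group 16; the group trend (electron affinity increases up the group) applies, with the exception below.
Note the exception: S has a higher electron affinity than O, contrary to the simple trend — the compact 2p subshell of O repels the added electron more than S's larger 3p does.
Tabulated electron affinity (kJ/mol): O 141, S 200.
So S has the higher energy released when a gaseous atom gains an electron (S > O).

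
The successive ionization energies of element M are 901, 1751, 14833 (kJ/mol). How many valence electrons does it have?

2

Look for the largest jump between consecutive ionization energies: IE3/IE2 ≈ 8.5, far larger than any earlier ratio.
That jump marks the point where a core electron is being removed. So the atom has 2 valence electrons.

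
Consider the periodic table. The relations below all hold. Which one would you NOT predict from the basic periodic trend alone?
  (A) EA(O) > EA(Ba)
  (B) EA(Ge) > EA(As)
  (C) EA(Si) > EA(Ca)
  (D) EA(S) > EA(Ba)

The general trend: electron affinity increases across a period and decreases down a group.
(A) O (period 2, group 16) vs Ba (period 6, group 2): the stated order agrees with the simple trend.
(B) Ge (period 4, group 14) vs As (period 4, group 15): the stated order contradicts the simple trend.
(C) Si (period 3, group 14) vs Ca (period 4, group 2): the stated order agrees with the simple trend.
(D) S (period 3, group 16) vs Ba (period 6, group 2): the stated order agrees with the simple trend.
The exception is (B): adding an electron to As's half-filled 4p³ is unfavourable, so Ge (4p²) has the more exothermic EA.

(B)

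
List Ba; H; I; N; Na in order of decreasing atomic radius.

H is in period 1, group 1; N is in period 2, group 15; Na is in period 3, group 1; I is in period 5, group 17; Ba is in period 6, group 2.
Across a period the added protons contract the valence shell; down a group each new principal shell makes the atom larger.
Here both period and group differ, so the two effects have to be weighed against each other.
N > H: period and group pull opposite ways; the down-group shift dominates (71 vs 32 pm).
I > N: period and group pull opposite ways; the down-group shift dominates (133 vs 71 pm).
Na > I: period and group pull opposite ways; the across-period shift dominates (155 vs 133 pm).
Ba > Na: period and group pull opposite ways; the down-group shift dominates (196 vs 155 pm).
For reference (pm): H 32, N 71, Na 155, I 133, Ba 196.
So from largest to smallest: Ba > Na > I > N > H.

Ba, Na, I, N, H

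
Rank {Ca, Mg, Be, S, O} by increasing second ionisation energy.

After 1 electron has been removed, what remains? Ca⁺ still has 1 valence electron; Mg⁺ still has 1 valence electron; Be⁺ still has 1 valence electron; S⁺ still has 5 valence electrons; O⁺ still has 5 valence electrons.
All are still removing valence electrons, so compare the +1 ions as you would atoms: IE_2 generally rises across a period (higher Z_eff) and falls down a group (larger shell), subject to the usual subshell exceptions.
Valence configurations: Ca⁺ [Ar]4s¹, Mg⁺ [Ne]3s¹, Be⁺ [He]2s¹, S⁺ [Ne]3s²3p³, O⁺ [He]2s²2p³.
Approximate IE_2 values (kJ/mol): Ca 1145, Mg 1451, Be 1757, S 2252, O 3388.
So the second ionization energies run Ca < Mg < Be < S < O.

Ca, Mg, Be, S, O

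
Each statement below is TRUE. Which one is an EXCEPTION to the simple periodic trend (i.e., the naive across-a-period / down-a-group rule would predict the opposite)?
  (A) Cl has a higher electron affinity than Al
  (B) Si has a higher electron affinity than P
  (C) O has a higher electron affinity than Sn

(B)

The general trend: electron affinity increases across a period and decreases down a group.
(A) Cl (period 3, group 17) vs Al (period 3, group 13): the stated order agrees with the simple trend.
(B) Si (period 3, group 14) vs P (period 3, group 15): the stated order contradicts the simple trend.
(C) O (period 2, group 16) vs Sn (period 5, group 14): the stated order agrees with the simple trend.
The exception is (B): adding an electron to P's half-filled 3p³ is unfavourable, so Si (3p²) has the more exothermic EA.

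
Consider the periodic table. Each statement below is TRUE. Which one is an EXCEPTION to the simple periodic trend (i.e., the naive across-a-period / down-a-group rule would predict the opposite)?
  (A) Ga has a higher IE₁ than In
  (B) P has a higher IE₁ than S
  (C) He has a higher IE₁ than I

(B)

The general trend: IE₁ increases across a period and decreases down a group.
(A) Ga (period 4, group 13) vs In (period 5, group 13): the stated order agrees with the simple trend.
(B) P (period 3, group 15) vs S (period 3, group 16): the stated order contradicts the simple trend.
(C) He (period 1, group 18) vs I (period 5, group 17): the stated order agrees with the simple trend.
The exception is (B): S (3p⁴) ionizes more easily than half-filled P (3p³) because the paired 3p electron in S is pushed out by e⁻–e⁻ repulsion.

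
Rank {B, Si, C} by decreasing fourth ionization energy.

B, C, Si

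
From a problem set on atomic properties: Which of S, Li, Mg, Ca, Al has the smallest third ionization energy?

Al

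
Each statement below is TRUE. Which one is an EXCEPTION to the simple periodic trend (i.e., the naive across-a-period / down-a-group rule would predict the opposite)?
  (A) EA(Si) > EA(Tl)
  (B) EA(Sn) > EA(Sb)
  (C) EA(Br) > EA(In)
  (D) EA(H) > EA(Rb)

The general trend: electron affinity increases across a period and decreases down a group.
(A) Si (period 3, group 14) vs Tl (period 6, group 13): the stated order agrees with the simple trend.
(B) Sn (period 5, group 14) vs Sb (period 5, group 15): the stated order contradicts the simple trend.
(C) Br (period 4, group 17) vs In (period 5, group 13): the stated order agrees with the simple trend.
(D) H (period 1, group 1) vs Rb (period 5, group 1): the stated order agrees with the simple trend.
The exception is (B): adding an electron to Sb's half-filled 5p³ is unfavourable, so Sn has the more exothermic EA.

(B)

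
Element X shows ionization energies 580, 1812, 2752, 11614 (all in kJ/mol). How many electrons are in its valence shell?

Look for the largest jump between consecutive ionization energies: IE4/IE3 ≈ 4.2, far larger than any earlier ratio.
That jump marks the point where a core electron is being removed. So the atom has 3 valence electrons.

3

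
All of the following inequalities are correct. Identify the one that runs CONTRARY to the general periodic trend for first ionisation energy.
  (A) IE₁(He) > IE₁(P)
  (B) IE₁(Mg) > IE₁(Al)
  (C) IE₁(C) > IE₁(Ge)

The general trend: first ionisation energy increases across a period and decreases down a group.
(A) He (period 1, group 18) vs P (period 3, group 15): the stated order agrees with the simple trend.
(B) Mg (period 3, group 2) vs Al (period 3, group 13): the stated order contradicts the simple trend.
(C) C (period 2, group 14) vs Ge (period 4, group 14): the stated order agrees with the simple trend.
The exception is (B): Al's single 3p electron is easier to remove than one from Mg's filled 3s².

(B)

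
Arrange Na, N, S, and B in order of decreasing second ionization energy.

Na > N > B > S

After 1 electron has been removed, what remains? Na⁺ is the bare [Ne] core; N⁺ still has 4 valence electrons; S⁺ still has 5 valence electrons; B⁺ still has 2 valence electrons.
Breaking into a closed-shell core is much more expensive than removing a leftover valence electron — Na has the largest IE_2 here.
Valence configurations: N⁺ [He]2s²2p², S⁺ [Ne]3s²3p³, B⁺ [He]2s².
Approximate IE_2 values (kJ/mol): Na 4562, N 2856, S 2252, B 2427.
Hence IE_2: S < B < N < Na.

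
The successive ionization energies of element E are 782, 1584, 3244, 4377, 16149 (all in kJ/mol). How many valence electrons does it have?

4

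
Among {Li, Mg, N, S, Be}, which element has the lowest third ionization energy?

S

Consider each +2 ion: Li²⁺ is already 1 electron into the core; Mg²⁺ is the bare [Ne] core; N²⁺ still has 3 valence electrons; S²⁺ still has 4 valence electrons; Be²⁺ is the bare [He] core.
Breaking into a closed-shell core is much more expensive than removing a leftover valence electron — Mg, Li and Be have the largest IE_3 here.
Valence configurations: N²⁺ [He]2s²2p¹, S²⁺ [Ne]3s²3p².
Tabulated IE_3 (kJ/mol): Li 11815, Mg 7733, N 4578, S 3357, Be 14849.
Hence IE_3: S < N < Mg < Li < Be.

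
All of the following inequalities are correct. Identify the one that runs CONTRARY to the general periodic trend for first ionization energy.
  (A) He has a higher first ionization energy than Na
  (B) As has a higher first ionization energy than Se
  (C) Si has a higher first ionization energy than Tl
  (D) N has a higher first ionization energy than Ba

(B)

The general trend: first ionization energy increases across a period and decreases down a group.
(A) He (period 1, group 18) vs Na (period 3, group 1): the stated order agrees with the simple trend.
(B) As (period 4, group 15) vs Se (period 4, group 16): the stated order contradicts the simple trend.
(C) Si (period 3, group 14) vs Tl (period 6, group 13): the stated order agrees with the simple trend.
(D) N (period 2, group 15) vs Ba (period 6, group 2): the stated order agrees with the simple trend.
The exception is (B): Se (4p⁴) ionizes more easily than half-filled As (4p³).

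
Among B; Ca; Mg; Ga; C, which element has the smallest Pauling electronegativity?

Ca

B is in period 2, group 13; C is in period 2, group 14; Mg is in period 3, group 2; Ca is in period 4, group 2; Ga is in period 4, group 13.
Electronegativity increases across a period and decreases down a group, tracking effective nuclear charge and atomic size.
Here both period and group differ, so the two effects have to be weighed against each other.
Mg > Ca: they share group 2; the group trend gives Mg the larger value.
Ga > Mg: the two effects oppose for this pair; the across-period effect wins (1.81 vs 1.31).
B > Ga: B sits above Ga in group 13, so the down-group effect alone puts B higher.
C > B: both are in period 2; the period trend gives C the larger value.
Approximate values (Pauling): B 2.04, C 2.55, Mg 1.31, Ca 1.00, Ga 1.81.
The smallest Pauling electronegativity among these belongs to Ca.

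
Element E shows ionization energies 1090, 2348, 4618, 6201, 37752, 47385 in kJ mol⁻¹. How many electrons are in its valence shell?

4

Look for the largest jump between consecutive ionization energies: IE5/IE4 ≈ 6.1, far larger than any earlier ratio.
That jump marks the point where a core electron is being removed. So the atom has 4 valence electrons.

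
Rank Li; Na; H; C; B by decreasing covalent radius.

Na, Li, B, C, H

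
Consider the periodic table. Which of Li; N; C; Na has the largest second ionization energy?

The second ionization energy removes an electron from the +1 ion. For each element: Li⁺ is the bare [He] core; N⁺ still has 4 valence electrons; C⁺ still has 3 valence electrons; Na⁺ is the bare [Ne] core.
Core electrons are held far more tightly than valence electrons, so Na and Li top the IE_2 order.
Valence configurations: N⁺ [He]2s²2p², C⁺ [He]2s²2p¹.
Approximate IE_2 values (kJ/mol): Li 7298, N 2856, C 2353, Na 4562.
Hence IE_2: C < N < Na < Li.

Li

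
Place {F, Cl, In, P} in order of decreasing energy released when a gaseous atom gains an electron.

F is in period 2, group 17; P is in period 3, group 15; Cl is in period 3, group 17; In is in period 5, group 13.
Atoms with high Z_eff and room in the valence shell (especially the halogens) have the most exothermic electron affinities.
Neither a single period nor a single group — weigh both effects.
P > In: both effects reinforce here, so P is clearly the higher of the two.
F > P: both effects reinforce here, so F is clearly the higher of the two.
Cl > F: this pair runs against the simple trend — see the exception note.
Note the exception: Cl has a higher electron affinity than F, contrary to the simple trend — F's small 2p subshell makes the incoming electron feel strong e⁻–e⁻ repulsion, so Cl actually releases more energy on gaining an electron.
Approximate values (kJ/mol): F 328, P 72, Cl 349, In 29.
So from highest to lowest: Cl > F > P > In.

Cl > F > P > In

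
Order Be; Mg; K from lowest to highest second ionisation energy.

Mg < Be < K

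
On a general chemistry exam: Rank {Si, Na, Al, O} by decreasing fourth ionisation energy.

IE_4 is the cost of taking one more electron from the +3 cation: Si³⁺ still has 1 valence electron; Na³⁺ is already 2 electrons into the core; Al³⁺ is the bare [Ne] core; O³⁺ still has 3 valence electrons.
Breaking into a closed-shell core is much more expensive than removing a leftover valence electron — Na and Al have the largest IE_4 here.
Valence configurations: Si³⁺ [Ne]3s¹, O³⁺ [He]2s²2p¹.
The numbers (kJ/mol): Si 4356, Na 9543, Al 11577, O 7469.
Hence IE_4: Si < O < Na < Al.

Al, Na, O, Si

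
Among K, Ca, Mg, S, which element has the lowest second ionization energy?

Ca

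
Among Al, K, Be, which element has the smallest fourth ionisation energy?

K

The fourth ionization energy removes an electron from the +3 ion. For each element: Al³⁺ is the bare [Ne] core; K³⁺ is already 2 electrons into the core; Be³⁺ is already 1 electron into the core.
All of these are removing an electron from a noble-gas core or deeper; the smaller core (lower principal quantum number) is held far more tightly, and within a period the higher nuclear charge binds the same core more tightly.
Approximate IE_4 values (kJ/mol): Al 11577, K 5877, Be 21007.
So the fourth ionization energies run K < Al < Be.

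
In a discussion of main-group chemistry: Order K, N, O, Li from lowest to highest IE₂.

N, K, O, Li

IE_2 is the cost of taking one more electron from the +1 cation: K⁺ is the bare [Ar] core; N⁺ still has 4 valence electrons; O⁺ still has 5 valence electrons; Li⁺ is the bare [He] core.
Usually core removal costs more than valence removal, but here the competition is close: a tightly held n=2 valence electron can cost more to remove than an n=3 core electron, so the actual values have to decide it.
Valence configurations: N⁺ [He]2s²2p², O⁺ [He]2s²2p³.
Approximate IE_2 values (kJ/mol): K 3052, N 2856, O 3388, Li 7298.
Overall IE_2 order: N < K < O < Li.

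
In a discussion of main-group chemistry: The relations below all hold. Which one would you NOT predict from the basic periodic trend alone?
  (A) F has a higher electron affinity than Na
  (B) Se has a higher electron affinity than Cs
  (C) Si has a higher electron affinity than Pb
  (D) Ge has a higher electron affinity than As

(D)

The general trend: electron affinity increases across a period and decreases down a group.
(A) F (period 2, group 17) vs Na (period 3, group 1): the stated order agrees with the simple trend.
(B) Se (period 4, group 16) vs Cs (period 6, group 1): the stated order agrees with the simple trend.
(C) Si (period 3, group 14) vs Pb (period 6, group 14): the stated order agrees with the simple trend.
(D) Ge (period 4, group 14) vs As (period 4, group 15): the stated order contradicts the simple trend.
The exception is (D): adding an electron to As's half-filled 4p³ is unfavourable, so Ge (4p²) has the more exothermic EA.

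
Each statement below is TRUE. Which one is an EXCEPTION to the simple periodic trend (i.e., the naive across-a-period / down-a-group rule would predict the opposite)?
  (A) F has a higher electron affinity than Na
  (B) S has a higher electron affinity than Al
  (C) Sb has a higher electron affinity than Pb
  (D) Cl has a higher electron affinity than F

The general trend: electron affinity increases across a period and decreases down a group.
(A) F (period 2, group 17) vs Na (period 3, group 1): the stated order agrees with the simple trend.
(B) S (period 3, group 16) vs Al (period 3, group 13): the stated order agrees with the simple trend.
(C) Sb (period 5, group 15) vs Pb (period 6, group 14): the stated order agrees with the simple trend.
(D) Cl (period 3, group 17) vs F (period 2, group 17): the stated order contradicts the simple trend.
The exception is (D): F's small 2p subshell makes the incoming electron feel strong e⁻–e⁻ repulsion, so Cl actually releases more energy on gaining an electron.

(D)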